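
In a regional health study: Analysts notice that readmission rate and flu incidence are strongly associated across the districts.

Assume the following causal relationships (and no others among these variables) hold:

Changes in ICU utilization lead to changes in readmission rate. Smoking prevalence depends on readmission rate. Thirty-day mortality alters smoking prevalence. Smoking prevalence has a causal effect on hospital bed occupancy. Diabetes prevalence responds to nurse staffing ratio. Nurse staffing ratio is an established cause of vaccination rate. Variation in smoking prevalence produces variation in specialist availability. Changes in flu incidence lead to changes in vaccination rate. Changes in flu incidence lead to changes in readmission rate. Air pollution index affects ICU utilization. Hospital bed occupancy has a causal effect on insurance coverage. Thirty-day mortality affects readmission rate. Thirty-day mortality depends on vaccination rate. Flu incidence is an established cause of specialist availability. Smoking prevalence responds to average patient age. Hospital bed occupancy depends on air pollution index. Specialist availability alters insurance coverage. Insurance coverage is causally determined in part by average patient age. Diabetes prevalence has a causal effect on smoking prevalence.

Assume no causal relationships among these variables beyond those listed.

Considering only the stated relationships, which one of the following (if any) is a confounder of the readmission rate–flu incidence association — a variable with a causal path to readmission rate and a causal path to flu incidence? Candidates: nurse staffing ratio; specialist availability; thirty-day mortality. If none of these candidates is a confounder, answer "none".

none

None of the listed candidates has causal paths to both readmission rate and flu incidence in the stated relationships, so none is a common cause.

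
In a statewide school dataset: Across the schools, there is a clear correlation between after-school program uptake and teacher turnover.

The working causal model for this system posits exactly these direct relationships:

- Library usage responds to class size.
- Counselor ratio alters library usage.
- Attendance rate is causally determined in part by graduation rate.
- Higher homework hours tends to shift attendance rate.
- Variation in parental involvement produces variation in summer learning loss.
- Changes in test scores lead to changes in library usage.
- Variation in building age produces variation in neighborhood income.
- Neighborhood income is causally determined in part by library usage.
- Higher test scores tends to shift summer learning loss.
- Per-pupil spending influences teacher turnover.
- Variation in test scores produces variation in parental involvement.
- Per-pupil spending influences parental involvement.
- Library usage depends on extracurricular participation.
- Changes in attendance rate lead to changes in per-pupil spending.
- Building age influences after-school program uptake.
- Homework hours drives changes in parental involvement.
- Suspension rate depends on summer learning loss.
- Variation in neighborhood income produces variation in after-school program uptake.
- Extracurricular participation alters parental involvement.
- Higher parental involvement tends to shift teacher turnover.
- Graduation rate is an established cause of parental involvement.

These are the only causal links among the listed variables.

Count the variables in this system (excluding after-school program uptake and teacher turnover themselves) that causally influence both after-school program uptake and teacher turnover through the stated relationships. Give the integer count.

The common causes are: extracurricular participation (to after-school program uptake via extracurricular participation → library usage → neighborhood income → after-school program uptake; to teacher turnover via extracurricular participation → parental involvement → teacher turnover); test scores (to after-school program uptake via test scores → library usage → neighborhood income → after-school program uptake; to teacher turnover via test scores → parental involvement → teacher turnover).
Every other variable lacks a causal path to at least one of after-school program uptake and teacher turnover.

2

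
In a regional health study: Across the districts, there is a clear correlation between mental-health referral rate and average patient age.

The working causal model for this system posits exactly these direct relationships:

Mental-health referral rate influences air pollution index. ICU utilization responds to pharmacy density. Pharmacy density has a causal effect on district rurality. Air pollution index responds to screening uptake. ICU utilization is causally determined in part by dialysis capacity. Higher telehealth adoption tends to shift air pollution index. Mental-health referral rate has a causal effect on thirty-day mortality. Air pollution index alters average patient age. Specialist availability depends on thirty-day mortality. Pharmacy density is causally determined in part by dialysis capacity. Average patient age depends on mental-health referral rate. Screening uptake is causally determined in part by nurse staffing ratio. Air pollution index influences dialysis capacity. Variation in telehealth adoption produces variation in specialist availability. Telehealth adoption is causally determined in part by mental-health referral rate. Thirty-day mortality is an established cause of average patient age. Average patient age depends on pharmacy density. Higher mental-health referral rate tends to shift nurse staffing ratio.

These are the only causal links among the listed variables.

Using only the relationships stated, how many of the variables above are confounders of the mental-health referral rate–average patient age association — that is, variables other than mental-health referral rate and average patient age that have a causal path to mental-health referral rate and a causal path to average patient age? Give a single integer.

0

No listed variable has a causal path to both mental-health referral rate and average patient age, so there are no common causes.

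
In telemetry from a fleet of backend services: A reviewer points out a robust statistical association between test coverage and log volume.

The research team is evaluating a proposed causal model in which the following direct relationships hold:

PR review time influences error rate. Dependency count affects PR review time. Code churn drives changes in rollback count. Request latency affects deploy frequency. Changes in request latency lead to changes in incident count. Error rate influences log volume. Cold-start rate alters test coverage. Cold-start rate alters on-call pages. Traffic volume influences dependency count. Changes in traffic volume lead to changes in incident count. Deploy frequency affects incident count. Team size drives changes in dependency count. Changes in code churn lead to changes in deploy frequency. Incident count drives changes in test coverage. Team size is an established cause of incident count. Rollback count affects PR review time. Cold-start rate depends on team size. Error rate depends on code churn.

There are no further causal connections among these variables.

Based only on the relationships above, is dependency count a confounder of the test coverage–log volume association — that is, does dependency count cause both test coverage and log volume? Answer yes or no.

no

Dependency count has no stated causal path to test coverage. A confounder must cause both variables, so dependency count does not qualify.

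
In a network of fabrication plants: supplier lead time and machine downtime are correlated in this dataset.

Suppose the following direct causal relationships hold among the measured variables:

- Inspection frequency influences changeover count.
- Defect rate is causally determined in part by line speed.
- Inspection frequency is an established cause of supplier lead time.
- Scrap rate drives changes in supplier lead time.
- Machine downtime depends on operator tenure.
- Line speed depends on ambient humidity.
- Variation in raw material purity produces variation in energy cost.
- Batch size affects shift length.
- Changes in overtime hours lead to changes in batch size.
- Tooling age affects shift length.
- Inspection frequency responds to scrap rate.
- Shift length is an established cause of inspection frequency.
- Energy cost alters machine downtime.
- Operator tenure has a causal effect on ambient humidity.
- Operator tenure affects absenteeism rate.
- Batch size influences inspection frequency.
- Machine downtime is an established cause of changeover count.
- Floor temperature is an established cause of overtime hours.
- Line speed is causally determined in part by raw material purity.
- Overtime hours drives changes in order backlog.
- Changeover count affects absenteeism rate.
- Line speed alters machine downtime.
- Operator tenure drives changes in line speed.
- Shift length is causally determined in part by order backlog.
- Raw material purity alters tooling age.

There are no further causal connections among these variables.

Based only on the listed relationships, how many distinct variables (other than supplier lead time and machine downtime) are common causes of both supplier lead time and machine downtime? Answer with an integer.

The common causes are: raw material purity (to supplier lead time via raw material purity → tooling age → shift length → inspection frequency → supplier lead time; to machine downtime via raw material purity → line speed → machine downtime).
Every other variable lacks a causal path to at least one of supplier lead time and machine downtime.

1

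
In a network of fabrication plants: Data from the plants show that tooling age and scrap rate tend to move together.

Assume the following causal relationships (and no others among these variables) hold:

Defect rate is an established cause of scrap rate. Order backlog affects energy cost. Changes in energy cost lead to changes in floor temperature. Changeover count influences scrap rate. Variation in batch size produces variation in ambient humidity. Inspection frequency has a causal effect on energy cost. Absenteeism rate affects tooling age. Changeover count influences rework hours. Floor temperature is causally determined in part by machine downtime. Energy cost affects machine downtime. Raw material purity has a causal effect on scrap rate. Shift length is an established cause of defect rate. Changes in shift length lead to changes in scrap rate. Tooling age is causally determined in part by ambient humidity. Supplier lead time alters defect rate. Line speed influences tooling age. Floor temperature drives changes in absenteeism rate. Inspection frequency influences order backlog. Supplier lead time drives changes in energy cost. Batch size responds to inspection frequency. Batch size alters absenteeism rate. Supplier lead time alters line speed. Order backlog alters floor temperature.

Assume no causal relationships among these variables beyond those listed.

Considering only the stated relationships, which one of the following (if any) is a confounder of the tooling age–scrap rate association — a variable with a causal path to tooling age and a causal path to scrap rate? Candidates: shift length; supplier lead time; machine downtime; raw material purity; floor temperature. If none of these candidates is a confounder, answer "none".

Supplier lead time causes tooling age (supplier lead time → line speed → tooling age) and also causes scrap rate (supplier lead time → defect rate → scrap rate); it is a common cause of both.
Each of the other candidates lacks a causal path to at least one of tooling age and scrap rate, so they do not confound the relationship.

supplier lead time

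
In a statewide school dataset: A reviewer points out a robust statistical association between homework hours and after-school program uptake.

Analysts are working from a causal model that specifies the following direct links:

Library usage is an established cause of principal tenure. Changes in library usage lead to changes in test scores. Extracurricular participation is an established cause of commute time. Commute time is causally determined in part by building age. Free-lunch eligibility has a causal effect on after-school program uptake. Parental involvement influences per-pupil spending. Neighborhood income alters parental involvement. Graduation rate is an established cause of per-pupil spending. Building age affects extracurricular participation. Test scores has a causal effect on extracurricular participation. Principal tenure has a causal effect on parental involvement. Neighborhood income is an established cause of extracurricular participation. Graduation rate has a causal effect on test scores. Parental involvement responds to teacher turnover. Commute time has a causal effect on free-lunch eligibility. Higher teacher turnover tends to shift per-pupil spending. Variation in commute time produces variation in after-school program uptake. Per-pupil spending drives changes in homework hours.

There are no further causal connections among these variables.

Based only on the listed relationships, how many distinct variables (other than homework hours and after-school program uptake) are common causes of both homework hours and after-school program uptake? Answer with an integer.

The common causes are: graduation rate (to homework hours via graduation rate → per-pupil spending → homework hours; to after-school program uptake via graduation rate → test scores → extracurricular participation → commute time → after-school program uptake); library usage (to homework hours via library usage → principal tenure → parental involvement → per-pupil spending → homework hours; to after-school program uptake via library usage → test scores → extracurricular participation → commute time → after-school program uptake); neighborhood income (to homework hours via neighborhood income → parental involvement → per-pupil spending → homework hours; to after-school program uptake via neighborhood income → extracurricular participation → commute time → after-school program uptake).
Every other variable lacks a causal path to at least one of homework hours and after-school program uptake.

3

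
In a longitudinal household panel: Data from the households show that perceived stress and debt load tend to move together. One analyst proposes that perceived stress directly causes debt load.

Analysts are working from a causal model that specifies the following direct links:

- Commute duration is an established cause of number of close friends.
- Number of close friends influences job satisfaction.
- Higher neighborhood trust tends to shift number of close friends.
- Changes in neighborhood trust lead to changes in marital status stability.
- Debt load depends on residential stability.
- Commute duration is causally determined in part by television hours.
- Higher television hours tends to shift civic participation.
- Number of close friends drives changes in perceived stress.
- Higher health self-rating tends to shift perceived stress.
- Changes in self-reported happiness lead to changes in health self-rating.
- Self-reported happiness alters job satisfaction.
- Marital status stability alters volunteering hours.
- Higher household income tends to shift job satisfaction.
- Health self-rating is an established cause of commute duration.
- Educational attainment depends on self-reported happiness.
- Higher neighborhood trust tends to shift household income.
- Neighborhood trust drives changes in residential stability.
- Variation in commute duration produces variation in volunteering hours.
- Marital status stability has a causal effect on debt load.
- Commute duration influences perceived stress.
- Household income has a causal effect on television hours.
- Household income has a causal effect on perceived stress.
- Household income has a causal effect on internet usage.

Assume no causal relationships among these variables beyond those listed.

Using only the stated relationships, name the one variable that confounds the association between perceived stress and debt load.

Neighborhood trust has a causal path to perceived stress (neighborhood trust → number of close friends → perceived stress) and a separate causal path to debt load (neighborhood trust → marital status stability → debt load), so it is a common cause of both.
No stated relationship gives perceived stress a causal route to debt load, so the correlation is explained by the shared upstream cause rather than a direct effect.

neighborhood trust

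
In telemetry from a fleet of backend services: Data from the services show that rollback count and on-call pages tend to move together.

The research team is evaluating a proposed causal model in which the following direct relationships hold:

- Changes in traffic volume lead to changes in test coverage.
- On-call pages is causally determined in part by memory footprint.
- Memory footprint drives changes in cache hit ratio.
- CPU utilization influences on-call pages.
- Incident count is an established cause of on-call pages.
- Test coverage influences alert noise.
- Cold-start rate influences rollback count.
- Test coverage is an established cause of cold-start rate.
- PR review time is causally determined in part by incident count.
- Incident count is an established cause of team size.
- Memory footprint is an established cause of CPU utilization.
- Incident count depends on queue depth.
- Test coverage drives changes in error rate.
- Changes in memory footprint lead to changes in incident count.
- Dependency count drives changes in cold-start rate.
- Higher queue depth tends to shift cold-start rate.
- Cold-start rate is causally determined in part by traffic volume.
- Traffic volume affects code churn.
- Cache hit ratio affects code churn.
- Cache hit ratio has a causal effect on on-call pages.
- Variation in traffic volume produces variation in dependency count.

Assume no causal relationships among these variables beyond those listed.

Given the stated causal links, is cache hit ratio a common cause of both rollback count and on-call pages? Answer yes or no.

Cache hit ratio has no stated causal path to rollback count. A confounder must cause both variables, so cache hit ratio does not qualify.

no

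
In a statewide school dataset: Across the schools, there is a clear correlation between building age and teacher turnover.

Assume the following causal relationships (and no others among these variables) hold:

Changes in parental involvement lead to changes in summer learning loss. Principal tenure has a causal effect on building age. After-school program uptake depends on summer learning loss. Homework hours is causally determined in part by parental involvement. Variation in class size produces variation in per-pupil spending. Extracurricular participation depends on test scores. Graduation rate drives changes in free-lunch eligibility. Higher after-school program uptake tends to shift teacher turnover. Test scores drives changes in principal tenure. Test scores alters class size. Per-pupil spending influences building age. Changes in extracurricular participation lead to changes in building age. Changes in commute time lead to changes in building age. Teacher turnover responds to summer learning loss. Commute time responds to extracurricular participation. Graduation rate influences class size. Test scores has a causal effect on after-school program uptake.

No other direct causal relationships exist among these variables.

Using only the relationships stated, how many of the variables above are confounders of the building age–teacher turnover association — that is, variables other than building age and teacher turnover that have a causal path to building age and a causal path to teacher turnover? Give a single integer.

1

The common causes are: test scores (to building age via test scores → principal tenure → building age; to teacher turnover via test scores → after-school program uptake → teacher turnover).
Every other variable lacks a causal path to at least one of building age and teacher turnover.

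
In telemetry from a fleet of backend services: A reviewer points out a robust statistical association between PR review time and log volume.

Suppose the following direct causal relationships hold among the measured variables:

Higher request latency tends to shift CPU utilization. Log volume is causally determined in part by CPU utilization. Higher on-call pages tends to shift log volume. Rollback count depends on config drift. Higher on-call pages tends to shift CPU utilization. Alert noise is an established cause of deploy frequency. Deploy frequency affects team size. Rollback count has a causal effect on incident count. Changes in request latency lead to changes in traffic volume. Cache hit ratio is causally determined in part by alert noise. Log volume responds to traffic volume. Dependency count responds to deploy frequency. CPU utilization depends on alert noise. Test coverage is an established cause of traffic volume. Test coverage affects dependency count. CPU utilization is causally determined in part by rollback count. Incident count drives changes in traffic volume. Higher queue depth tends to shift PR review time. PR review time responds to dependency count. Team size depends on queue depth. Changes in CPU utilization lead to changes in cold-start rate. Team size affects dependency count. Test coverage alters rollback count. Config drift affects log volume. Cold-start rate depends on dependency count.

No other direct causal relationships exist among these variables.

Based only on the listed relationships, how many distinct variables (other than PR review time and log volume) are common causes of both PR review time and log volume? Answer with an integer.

2

The common causes are: alert noise (to PR review time via alert noise → deploy frequency → dependency count → PR review time; to log volume via alert noise → CPU utilization → log volume); test coverage (to PR review time via test coverage → dependency count → PR review time; to log volume via test coverage → traffic volume → log volume).
Every other variable lacks a causal path to at least one of PR review time and log volume.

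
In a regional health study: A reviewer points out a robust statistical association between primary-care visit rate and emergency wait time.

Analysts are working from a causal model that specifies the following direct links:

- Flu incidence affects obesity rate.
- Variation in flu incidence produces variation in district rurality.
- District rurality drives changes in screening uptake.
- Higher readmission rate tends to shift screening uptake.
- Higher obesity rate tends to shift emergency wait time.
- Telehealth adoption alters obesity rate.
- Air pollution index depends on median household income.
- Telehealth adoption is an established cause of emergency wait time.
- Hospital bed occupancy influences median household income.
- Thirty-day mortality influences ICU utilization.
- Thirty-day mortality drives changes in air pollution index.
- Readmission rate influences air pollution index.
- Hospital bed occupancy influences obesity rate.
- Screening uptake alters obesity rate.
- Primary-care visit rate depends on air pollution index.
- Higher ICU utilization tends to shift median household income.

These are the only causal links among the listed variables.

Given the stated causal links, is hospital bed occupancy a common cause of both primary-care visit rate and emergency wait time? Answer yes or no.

yes

Hospital bed occupancy has a causal path to primary-care visit rate (hospital bed occupancy → median household income → air pollution index → primary-care visit rate) and to emergency wait time (hospital bed occupancy → obesity rate → emergency wait time), so it is a common cause of both — a confounder.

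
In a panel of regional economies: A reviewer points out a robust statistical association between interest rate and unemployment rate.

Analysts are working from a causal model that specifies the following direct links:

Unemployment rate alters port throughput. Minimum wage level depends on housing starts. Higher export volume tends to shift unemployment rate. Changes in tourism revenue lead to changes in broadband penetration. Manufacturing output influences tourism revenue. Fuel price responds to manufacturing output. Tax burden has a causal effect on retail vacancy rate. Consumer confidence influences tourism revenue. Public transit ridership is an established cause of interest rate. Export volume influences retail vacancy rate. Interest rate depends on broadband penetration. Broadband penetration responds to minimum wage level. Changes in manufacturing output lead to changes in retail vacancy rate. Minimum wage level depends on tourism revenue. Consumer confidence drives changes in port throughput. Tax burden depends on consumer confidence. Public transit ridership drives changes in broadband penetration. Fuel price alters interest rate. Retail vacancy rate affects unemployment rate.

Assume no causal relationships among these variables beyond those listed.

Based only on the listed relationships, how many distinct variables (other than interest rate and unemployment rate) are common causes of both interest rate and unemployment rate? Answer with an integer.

2

The common causes are: consumer confidence (to interest rate via consumer confidence → tourism revenue → broadband penetration → interest rate; to unemployment rate via consumer confidence → tax burden → retail vacancy rate → unemployment rate); manufacturing output (to interest rate via manufacturing output → fuel price → interest rate; to unemployment rate via manufacturing output → retail vacancy rate → unemployment rate).
Every other variable lacks a causal path to at least one of interest rate and unemployment rate.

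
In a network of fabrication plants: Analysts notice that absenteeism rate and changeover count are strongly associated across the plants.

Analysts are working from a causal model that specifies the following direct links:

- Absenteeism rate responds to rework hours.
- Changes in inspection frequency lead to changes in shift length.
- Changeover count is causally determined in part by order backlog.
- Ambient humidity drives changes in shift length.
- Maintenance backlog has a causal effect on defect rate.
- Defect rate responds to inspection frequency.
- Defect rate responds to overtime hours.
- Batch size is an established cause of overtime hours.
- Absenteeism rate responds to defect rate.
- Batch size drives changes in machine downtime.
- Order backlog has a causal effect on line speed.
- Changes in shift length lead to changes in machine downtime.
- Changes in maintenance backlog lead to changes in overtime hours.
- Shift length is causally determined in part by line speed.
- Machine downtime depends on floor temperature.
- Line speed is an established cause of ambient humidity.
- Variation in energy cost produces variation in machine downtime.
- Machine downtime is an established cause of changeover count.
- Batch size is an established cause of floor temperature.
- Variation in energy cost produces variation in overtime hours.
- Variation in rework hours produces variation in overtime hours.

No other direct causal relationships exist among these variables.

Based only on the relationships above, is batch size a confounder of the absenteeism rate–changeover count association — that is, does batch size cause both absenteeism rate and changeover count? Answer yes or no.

Batch size has a causal path to absenteeism rate (batch size → overtime hours → defect rate → absenteeism rate) and to changeover count (batch size → machine downtime → changeover count), so it is a common cause of both — a confounder.

yes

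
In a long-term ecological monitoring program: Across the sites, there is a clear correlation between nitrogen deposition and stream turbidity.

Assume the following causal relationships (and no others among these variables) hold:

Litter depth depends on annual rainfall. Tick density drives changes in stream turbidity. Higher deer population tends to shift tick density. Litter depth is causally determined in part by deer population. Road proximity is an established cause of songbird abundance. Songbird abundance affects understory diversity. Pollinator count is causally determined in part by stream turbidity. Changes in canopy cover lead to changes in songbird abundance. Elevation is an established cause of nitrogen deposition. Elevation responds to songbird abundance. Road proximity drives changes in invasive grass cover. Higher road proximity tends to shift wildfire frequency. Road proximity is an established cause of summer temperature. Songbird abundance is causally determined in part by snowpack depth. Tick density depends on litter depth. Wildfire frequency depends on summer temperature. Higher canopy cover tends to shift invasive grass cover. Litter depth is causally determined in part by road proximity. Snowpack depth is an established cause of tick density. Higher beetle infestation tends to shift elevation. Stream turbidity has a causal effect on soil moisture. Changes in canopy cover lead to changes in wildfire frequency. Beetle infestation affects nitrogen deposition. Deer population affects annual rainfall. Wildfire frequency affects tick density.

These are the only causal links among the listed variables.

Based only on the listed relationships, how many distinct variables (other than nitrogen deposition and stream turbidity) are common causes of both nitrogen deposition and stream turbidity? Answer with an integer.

3

The common causes are: canopy cover (to nitrogen deposition via canopy cover → songbird abundance → elevation → nitrogen deposition; to stream turbidity via canopy cover → wildfire frequency → tick density → stream turbidity); road proximity (to nitrogen deposition via road proximity → songbird abundance → elevation → nitrogen deposition; to stream turbidity via road proximity → litter depth → tick density → stream turbidity); snowpack depth (to nitrogen deposition via snowpack depth → songbird abundance → elevation → nitrogen deposition; to stream turbidity via snowpack depth → tick density → stream turbidity).
Every other variable lacks a causal path to at least one of nitrogen deposition and stream turbidity.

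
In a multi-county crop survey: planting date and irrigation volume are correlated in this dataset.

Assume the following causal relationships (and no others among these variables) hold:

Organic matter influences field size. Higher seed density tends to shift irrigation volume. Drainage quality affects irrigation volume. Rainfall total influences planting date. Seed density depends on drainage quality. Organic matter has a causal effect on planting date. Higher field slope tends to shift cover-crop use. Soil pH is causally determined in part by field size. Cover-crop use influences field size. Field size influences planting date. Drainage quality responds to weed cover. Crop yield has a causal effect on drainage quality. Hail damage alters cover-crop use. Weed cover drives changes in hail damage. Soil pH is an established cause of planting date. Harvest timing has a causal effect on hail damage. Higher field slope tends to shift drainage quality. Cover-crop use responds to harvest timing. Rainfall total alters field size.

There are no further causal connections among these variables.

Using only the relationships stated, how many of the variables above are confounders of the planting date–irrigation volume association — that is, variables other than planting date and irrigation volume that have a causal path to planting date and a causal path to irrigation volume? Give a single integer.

The common causes are: field slope (to planting date via field slope → cover-crop use → field size → planting date; to irrigation volume via field slope → drainage quality → irrigation volume); weed cover (to planting date via weed cover → hail damage → cover-crop use → field size → planting date; to irrigation volume via weed cover → drainage quality → irrigation volume).
Every other variable lacks a causal path to at least one of planting date and irrigation volume.

2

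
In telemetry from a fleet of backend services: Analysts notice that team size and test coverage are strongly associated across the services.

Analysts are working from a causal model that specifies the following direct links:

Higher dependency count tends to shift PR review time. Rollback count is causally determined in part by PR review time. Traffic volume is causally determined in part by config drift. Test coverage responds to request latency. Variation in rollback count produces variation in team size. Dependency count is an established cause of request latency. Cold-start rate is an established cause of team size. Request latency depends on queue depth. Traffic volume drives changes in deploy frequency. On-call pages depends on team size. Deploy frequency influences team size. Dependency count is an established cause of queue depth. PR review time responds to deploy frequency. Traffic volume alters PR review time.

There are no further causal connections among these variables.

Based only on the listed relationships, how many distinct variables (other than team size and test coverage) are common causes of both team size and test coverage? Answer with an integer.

1

The common causes are: dependency count (to team size via dependency count → PR review time → rollback count → team size; to test coverage via dependency count → request latency → test coverage).
Every other variable lacks a causal path to at least one of team size and test coverage.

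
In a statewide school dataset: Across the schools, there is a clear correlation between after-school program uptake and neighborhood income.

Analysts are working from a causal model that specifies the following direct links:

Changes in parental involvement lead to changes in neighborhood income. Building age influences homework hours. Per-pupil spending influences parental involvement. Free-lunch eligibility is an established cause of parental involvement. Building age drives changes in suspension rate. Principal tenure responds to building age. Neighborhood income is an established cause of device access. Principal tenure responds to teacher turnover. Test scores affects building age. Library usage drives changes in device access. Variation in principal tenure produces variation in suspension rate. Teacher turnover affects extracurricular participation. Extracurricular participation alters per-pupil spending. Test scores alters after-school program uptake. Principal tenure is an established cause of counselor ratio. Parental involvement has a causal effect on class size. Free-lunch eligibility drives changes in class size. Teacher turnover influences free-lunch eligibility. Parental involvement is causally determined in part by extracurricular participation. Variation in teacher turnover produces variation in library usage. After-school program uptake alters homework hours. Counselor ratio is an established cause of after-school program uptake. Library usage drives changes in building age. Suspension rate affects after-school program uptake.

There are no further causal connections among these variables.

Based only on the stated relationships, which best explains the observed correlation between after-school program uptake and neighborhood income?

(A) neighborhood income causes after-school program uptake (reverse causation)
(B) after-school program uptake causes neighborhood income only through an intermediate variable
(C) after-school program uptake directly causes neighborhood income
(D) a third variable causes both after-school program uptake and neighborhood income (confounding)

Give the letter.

Teacher turnover causes after-school program uptake (teacher turnover → principal tenure → counselor ratio → after-school program uptake) and neighborhood income (teacher turnover → free-lunch eligibility → parental involvement → neighborhood income) — a common cause creating the correlation.
There is no stated path from after-school program uptake to neighborhood income or from neighborhood income to after-school program uptake, so neither direct nor reverse causation applies.

D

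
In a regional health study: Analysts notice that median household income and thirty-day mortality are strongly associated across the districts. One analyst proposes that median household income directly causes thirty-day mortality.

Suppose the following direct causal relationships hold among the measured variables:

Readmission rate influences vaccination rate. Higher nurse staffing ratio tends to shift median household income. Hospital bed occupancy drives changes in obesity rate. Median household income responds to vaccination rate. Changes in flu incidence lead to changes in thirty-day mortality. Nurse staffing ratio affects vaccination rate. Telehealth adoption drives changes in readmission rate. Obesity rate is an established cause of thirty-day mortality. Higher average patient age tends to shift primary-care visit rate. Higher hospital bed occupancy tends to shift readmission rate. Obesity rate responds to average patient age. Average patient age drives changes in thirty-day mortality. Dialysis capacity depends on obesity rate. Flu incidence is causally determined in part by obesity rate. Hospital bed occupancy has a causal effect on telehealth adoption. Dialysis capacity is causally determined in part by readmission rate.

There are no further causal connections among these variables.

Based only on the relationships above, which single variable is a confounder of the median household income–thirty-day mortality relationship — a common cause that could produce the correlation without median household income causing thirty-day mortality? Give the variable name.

Hospital bed occupancy has a causal path to median household income (hospital bed occupancy → readmission rate → vaccination rate → median household income) and a separate causal path to thirty-day mortality (hospital bed occupancy → obesity rate → thirty-day mortality), so it is a common cause of both.
No stated relationship gives median household income a causal route to thirty-day mortality, so the correlation is explained by the shared upstream cause rather than a direct effect.

hospital bed occupancy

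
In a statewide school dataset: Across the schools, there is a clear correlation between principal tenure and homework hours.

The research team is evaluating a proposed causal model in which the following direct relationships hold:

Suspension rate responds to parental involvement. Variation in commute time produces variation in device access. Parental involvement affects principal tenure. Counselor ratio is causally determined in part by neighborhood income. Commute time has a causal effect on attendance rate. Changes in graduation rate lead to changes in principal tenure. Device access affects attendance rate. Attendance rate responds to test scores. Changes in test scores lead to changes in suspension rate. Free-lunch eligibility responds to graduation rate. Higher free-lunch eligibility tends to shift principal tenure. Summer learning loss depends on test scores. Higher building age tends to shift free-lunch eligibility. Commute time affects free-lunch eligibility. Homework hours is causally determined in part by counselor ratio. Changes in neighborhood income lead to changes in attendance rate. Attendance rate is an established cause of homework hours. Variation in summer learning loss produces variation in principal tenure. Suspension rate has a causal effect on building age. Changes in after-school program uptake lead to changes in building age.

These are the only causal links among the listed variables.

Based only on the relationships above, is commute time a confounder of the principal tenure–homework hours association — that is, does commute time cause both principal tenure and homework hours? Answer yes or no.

Commute time has a causal path to principal tenure (commute time → free-lunch eligibility → principal tenure) and to homework hours (commute time → attendance rate → homework hours), so it is a common cause of both — a confounder.

yes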